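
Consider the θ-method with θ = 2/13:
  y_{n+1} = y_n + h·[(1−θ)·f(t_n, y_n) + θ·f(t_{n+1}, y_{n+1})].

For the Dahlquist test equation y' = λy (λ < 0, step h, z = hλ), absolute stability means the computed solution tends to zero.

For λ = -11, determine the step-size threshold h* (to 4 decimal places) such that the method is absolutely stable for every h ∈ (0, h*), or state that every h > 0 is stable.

Set f=λy, z=hλ:
  y_{n+1} = y_n + z·[11/13·y_n + 2/13·y_{n+1}] ⇒ (1 − 2/13z)y_{n+1} = (1 + 11/13z)y_n
  so R(z) = (1 + 11/13z)/(1 − 2/13z).

Boundary: |R(x)|=1, x<0.
x=-1.72: |R|=0.3601
R=−1: 1+11/13x = −1+2/13x ⇒ -9/13x=2 ⇒ x=2/(-9/13)=-2.8889
Confirm numerically:
  x=-2.230: |R|=0.66037 <1
  x=-2.121: |R|=0.59918 <1
  x=-2.087: |R|=0.57977 <1
  x=-3.235: |R|=1.15999 >1
  x=-3.138: |R|=1.11631 >1
Stable set (-2.8889, 0).

(-2.8889,0); λ=-11 ⇒ h* = (26/9)/11 = 0.2626.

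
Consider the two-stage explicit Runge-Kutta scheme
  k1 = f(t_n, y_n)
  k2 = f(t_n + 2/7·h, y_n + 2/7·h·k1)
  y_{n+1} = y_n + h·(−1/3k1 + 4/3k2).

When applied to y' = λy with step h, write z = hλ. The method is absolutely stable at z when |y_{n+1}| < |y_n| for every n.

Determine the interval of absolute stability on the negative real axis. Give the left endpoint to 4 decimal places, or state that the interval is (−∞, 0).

z∈(-2.6250,0).

Test eqn y'=λy, z=hλ:
  k1=λy_n ⇒ h·k1=z·y_n;  k2=λ(1+2/7z)y_n ⇒ h·k2=z(1+2/7z)y_n
  y_{n+1}/y_n = 1 − 1/3z + 4/3z(1+2/7z) = 1 + z + 8/21z²
  Hence R(z) = 1 + z + 8/21z².

Need |R(x)|<1, x<0.
x=-0.49: |R|=0.6015
R=1: x+8/21x²=0 ⇒ x=−21/8=-2.6250; min R=1−1/(4·8/21)=0.3438>−1
Confirm numerically:
  x=-2.461: |R|=0.84625 <1
  x=-1.319: |R|=0.34377 <1
  x=-1.207: |R|=0.34799 <1
  x=-3.218: |R|=1.72696 >1
  x=-3.116: |R|=1.58284 >1
  x=-2.958: |R|=1.37524 >1
Stable set (-2.6250, 0).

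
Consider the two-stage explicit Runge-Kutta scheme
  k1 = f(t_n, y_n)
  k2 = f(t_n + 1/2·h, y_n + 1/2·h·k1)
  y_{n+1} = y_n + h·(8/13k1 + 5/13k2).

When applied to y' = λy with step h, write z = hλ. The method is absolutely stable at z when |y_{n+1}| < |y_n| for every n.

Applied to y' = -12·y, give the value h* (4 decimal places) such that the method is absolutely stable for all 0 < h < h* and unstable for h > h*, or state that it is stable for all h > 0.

(-5.2000,0); λ=-12 ⇒ h* = (26/5)/12 = 0.4333.

With y'=λy (z=hλ):
  k1=λy_n ⇒ h·k1=z·y_n;  k2=λ(1+1/2z)y_n ⇒ h·k2=z(1+1/2z)y_n
  y_{n+1}/y_n = 1 + 8/13z + 5/13z(1+1/2z) = 1 + z + 5/26z²
  ⇒ R(z) = 1 + z + 5/26z².

Find x<0 with |R(x)|<1.
x=-0.76: |R|=0.3511
R=1: x+5/26x²=0 ⇒ x=−26/5=-5.2000; min R=1−1/(4·5/26)=-0.3000>−1
Confirm numerically:
  x=-4.423: |R|=0.33910 <1
  x=-3.364: |R|=0.18775 <1
  x=-2.517: |R|=0.29868 <1
  x=-2.081: |R|=0.24820 <1
  x=-5.643: |R|=1.48074 >1
  x=-5.559: |R|=1.38378 >1
  x=-5.239: |R|=1.03929 >1
Interval (-5.2000, 0).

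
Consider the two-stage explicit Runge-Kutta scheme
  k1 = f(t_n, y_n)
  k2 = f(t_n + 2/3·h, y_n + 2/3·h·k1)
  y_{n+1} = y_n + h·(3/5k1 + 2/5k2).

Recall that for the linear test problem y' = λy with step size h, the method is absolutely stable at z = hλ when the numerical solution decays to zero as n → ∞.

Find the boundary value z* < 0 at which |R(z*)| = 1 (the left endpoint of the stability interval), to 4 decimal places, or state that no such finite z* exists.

Set f=λy, z=hλ:
  k1=λy_n ⇒ h·k1=z·y_n;  k2=λ(1+2/3z)y_n ⇒ h·k2=z(1+2/3z)y_n
  y_{n+1}/y_n = 1 + 3/5z + 2/5z(1+2/3z) = 1 + z + 4/15z²
  so R(z) = 1 + z + 4/15z².

Boundary: |R(x)|=1, x<0.
x=-1.77: |R|=0.0654
R=1: x+4/15x²=0 ⇒ x=−15/4=-3.7500; min R=1−1/(4·4/15)=0.0625>−1
Confirm numerically:
  x=-3.699: |R|=0.94969 <1
  x=-3.091: |R|=0.45681 <1
  x=-2.379: |R|=0.13024 <1
  x=-4.001: |R|=1.26780 >1
  x=-3.797: |R|=1.04759 >1
So |R|<1 on (-3.7500, 0).

z* = -3.7500.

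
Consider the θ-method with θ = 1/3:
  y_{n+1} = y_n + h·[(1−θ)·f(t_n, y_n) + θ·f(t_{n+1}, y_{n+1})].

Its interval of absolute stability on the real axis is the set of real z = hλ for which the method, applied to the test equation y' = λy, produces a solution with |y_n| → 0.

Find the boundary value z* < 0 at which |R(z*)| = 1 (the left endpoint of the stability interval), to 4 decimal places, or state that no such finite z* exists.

z* = -6.0000.

With y'=λy (z=hλ):
  y_{n+1} = y_n + z·[2/3·y_n + 1/3·y_{n+1}] ⇒ (1 − 1/3z)y_{n+1} = (1 + 2/3z)y_n
  so R(z) = (1 + 2/3z)/(1 − 1/3z).

Solve |R(x)|<1 on ℝ⁻.
x=-1.47: |R|=0.0134
R=−1: 1+2/3x = −1+1/3x ⇒ -1/3x=2 ⇒ x=2/(-1/3)=-6.0000
Confirm numerically:
  x=-5.912: |R|=0.99013 <1
  x=-4.792: |R|=0.84497 <1
  x=-3.613: |R|=0.63904 <1
  x=-2.613: |R|=0.39658 <1
  x=-6.503: |R|=1.05293 >1
  x=-6.428: |R|=1.04540 >1
Stable set (-6.0000, 0).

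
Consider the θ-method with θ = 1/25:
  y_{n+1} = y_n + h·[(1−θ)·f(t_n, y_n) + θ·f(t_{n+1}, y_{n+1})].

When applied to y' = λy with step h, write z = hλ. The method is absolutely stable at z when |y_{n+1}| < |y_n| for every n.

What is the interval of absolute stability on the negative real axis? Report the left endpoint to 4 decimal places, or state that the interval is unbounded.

(-2.1739, 0).

Test eqn y'=λy, z=hλ:
  y_{n+1} = y_n + z·[24/25·y_n + 1/25·y_{n+1}] ⇒ (1 − 1/25z)y_{n+1} = (1 + 24/25z)y_n
  Hence R(z) = (1 + 24/25z)/(1 − 1/25z).

Solve |R(x)|<1 on ℝ⁻.
x=-1.01: |R|=0.0292
R=−1: 1+24/25x = −1+1/25x ⇒ -23/25x=2 ⇒ x=2/(-23/25)=-2.1739
Confirm numerically:
  x=-1.936: |R|=0.79685 <1
  x=-1.724: |R|=0.61278 <1
  x=-1.609: |R|=0.51171 <1
  x=-0.934: |R|=0.09964 <1
  x=-2.452: |R|=1.23299 >1
  x=-2.444: |R|=1.22635 >1
So |R|<1 on (-2.1739, 0).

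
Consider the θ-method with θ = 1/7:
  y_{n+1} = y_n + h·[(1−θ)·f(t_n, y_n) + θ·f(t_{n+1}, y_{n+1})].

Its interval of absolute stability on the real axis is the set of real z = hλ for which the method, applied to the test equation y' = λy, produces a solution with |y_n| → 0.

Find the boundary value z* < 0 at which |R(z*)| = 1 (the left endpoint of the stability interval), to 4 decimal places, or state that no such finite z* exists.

With y'=λy (z=hλ):
  y_{n+1} = y_n + z·[6/7·y_n + 1/7·y_{n+1}] ⇒ (1 − 1/7z)y_{n+1} = (1 + 6/7z)y_n
  Hence R(z) = (1 + 6/7z)/(1 − 1/7z).

Need |R(x)|<1, x<0.
x=-1.78: |R|=0.4191
R=−1: 1+6/7x = −1+1/7x ⇒ -5/7x=2 ⇒ x=2/(-5/7)=-2.8000
Confirm numerically:
  x=-2.684: |R|=0.94011 <1
  x=-2.551: |R|=0.86965 <1
  x=-1.185: |R|=0.01344 <1
  x=-1.184: |R|=0.01271 <1
  x=-3.281: |R|=1.23393 >1
  x=-3.064: |R|=1.13116 >1
  x=-3.039: |R|=1.11904 >1
Interval (-2.8000, 0).

left endpoint -2.8000.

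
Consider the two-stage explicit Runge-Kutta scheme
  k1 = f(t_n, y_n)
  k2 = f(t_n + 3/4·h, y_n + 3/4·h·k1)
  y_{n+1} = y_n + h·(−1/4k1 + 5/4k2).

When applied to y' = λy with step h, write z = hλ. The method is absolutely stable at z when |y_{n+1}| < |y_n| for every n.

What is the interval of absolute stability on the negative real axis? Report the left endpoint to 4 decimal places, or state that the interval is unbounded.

(-1.0667, 0).

With y'=λy (z=hλ):
  k1=λy_n ⇒ h·k1=z·y_n;  k2=λ(1+3/4z)y_n ⇒ h·k2=z(1+3/4z)y_n
  y_{n+1}/y_n = 1 − 1/4z + 5/4z(1+3/4z) = 1 + z + 15/16z²
  Hence R(z) = 1 + z + 15/16z².

Boundary: |R(x)|=1, x<0.
x=-0.38: |R|=0.7554
R=1: x+15/16x²=0 ⇒ x=−16/15=-1.0667; min R=1−1/(4·15/16)=0.7333>−1
Confirm numerically:
  x=-0.888: |R|=0.85126 <1
  x=-0.837: |R|=0.81978 <1
  x=-0.641: |R|=0.74420 <1
  x=-1.547: |R|=1.69663 >1
  x=-1.507: |R|=1.62211 >1
  x=-1.506: |R|=1.62028 >1
Stable set (-1.0667, 0).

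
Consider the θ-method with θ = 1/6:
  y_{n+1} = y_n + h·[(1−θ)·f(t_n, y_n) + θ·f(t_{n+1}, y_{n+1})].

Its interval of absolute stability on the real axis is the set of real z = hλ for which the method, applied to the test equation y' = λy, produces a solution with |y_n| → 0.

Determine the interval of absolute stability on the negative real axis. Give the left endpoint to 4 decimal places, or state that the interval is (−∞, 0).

Set f=λy, z=hλ:
  y_{n+1} = y_n + z·[5/6·y_n + 1/6·y_{n+1}] ⇒ (1 − 1/6z)y_{n+1} = (1 + 5/6z)y_n
  so R(z) = (1 + 5/6z)/(1 − 1/6z).

Find x<0 with |R(x)|<1.
x=-1.01: |R|=0.1355
R=−1: 1+5/6x = −1+1/6x ⇒ -2/3x=2 ⇒ x=2/(-2/3)=-3.0000
Confirm numerically:
  x=-2.568: |R|=0.79832 <1
  x=-1.953: |R|=0.47341 <1
  x=-1.916: |R|=0.45225 <1
  x=-1.685: |R|=0.31555 <1
  x=-3.593: |R|=1.24726 >1
  x=-3.493: |R|=1.20773 >1
  x=-3.358: |R|=1.15302 >1
So |R|<1 on (-3.0000, 0).

z∈(-3.0000,0).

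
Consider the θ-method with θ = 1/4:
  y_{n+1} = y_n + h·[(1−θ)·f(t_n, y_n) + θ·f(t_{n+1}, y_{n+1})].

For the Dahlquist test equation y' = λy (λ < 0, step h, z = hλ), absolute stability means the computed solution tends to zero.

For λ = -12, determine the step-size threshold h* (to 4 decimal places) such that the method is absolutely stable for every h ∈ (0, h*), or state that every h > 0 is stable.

Set f=λy, z=hλ:
  y_{n+1} = y_n + z·[3/4·y_n + 1/4·y_{n+1}] ⇒ (1 − 1/4z)y_{n+1} = (1 + 3/4z)y_n
  so R(z) = (1 + 3/4z)/(1 − 1/4z).

Solve |R(x)|<1 on ℝ⁻.
x=-0.85: |R|=0.2990
R=−1: 1+3/4x = −1+1/4x ⇒ -1/2x=2 ⇒ x=2/(-1/2)=-4.0000
Confirm numerically:
  x=-3.974: |R|=0.99348 <1
  x=-2.637: |R|=0.58927 <1
  x=-2.246: |R|=0.43836 <1
  x=-4.255: |R|=1.06178 >1
  x=-4.222: |R|=1.05400 >1
  x=-4.093: |R|=1.02298 >1
Interval (-4.0000, 0).

(-4.0000,0); λ=-12 ⇒ h* = (4)/12 = 0.3333.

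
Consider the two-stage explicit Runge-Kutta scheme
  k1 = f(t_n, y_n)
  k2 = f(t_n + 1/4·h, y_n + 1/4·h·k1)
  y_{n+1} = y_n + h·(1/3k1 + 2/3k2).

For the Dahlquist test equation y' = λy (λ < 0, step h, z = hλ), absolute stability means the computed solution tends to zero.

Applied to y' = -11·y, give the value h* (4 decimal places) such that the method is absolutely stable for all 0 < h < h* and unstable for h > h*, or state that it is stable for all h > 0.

On y'=λy, z=hλ:
  k1=λy_n ⇒ h·k1=z·y_n;  k2=λ(1+1/4z)y_n ⇒ h·k2=z(1+1/4z)y_n
  y_{n+1}/y_n = 1 + 1/3z + 2/3z(1+1/4z) = 1 + z + 1/6z²
  so R(z) = 1 + z + 1/6z².

Need |R(x)|<1, x<0.
x=-0.46: |R|=0.5753
R=1: x+1/6x²=0 ⇒ x=−6=-6.0000; min R=1−1/(4·1/6)=-0.5000>−1
Confirm numerically:
  x=-5.582: |R|=0.61112 <1
  x=-5.572: |R|=0.60253 <1
  x=-3.683: |R|=0.42225 <1
  x=-3.600: |R|=0.44000 <1
  x=-6.417: |R|=1.44598 >1
  x=-6.307: |R|=1.32271 >1
  x=-6.260: |R|=1.27127 >1
Stable set (-6.0000, 0).

(-6.0000,0); λ=-11 ⇒ h* = (6)/11 = 0.5455.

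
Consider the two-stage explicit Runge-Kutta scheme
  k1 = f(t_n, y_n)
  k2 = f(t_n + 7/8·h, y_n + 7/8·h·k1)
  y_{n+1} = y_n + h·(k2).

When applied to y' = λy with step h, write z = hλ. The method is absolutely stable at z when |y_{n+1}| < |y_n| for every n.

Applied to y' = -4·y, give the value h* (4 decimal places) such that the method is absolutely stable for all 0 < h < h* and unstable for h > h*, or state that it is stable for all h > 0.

On y'=λy, z=hλ:
  k1=λy_n ⇒ h·k1=z·y_n;  k2=λ(1+7/8z)y_n ⇒ h·k2=z(1+7/8z)y_n
  y_{n+1}/y_n = 1 + z(1+7/8z) = 1 + z + 7/8z²
  R(z) = 1 + z + 7/8z².

Find x<0 with |R(x)|<1.
x=-1.19: |R|=1.0491
R=1: x+7/8x²=0 ⇒ x=−8/7=-1.1429; min R=1−1/(4·7/8)=0.7143>−1
Confirm numerically:
  x=-1.100: |R|=0.95875 <1
  x=-0.545: |R|=0.71490 <1
  x=-0.530: |R|=0.71579 <1
  x=-0.522: |R|=0.71642 <1
  x=-1.480: |R|=1.43660 >1
  x=-1.411: |R|=1.33106 >1
  x=-1.356: |R|=1.25289 >1
So |R|<1 on (-1.1429, 0).

(-1.1429,0); λ=-4 ⇒ h* = (8/7)/4 = 0.2857.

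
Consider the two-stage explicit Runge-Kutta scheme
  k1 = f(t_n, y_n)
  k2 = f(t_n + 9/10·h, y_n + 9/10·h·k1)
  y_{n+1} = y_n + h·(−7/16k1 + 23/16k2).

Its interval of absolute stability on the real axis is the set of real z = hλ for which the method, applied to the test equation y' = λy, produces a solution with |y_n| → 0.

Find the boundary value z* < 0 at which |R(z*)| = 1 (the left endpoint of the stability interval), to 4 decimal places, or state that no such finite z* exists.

left endpoint -0.7729.

Test eqn y'=λy, z=hλ:
  k1=λy_n ⇒ h·k1=z·y_n;  k2=λ(1+9/10z)y_n ⇒ h·k2=z(1+9/10z)y_n
  y_{n+1}/y_n = 1 − 7/16z + 23/16z(1+9/10z) = 1 + z + 207/160z²
  R(z) = 1 + z + 207/160z².

Solve |R(x)|<1 on ℝ⁻.
x=-0.65: |R|=0.8966
R=1: x+207/160x²=0 ⇒ x=−160/207=-0.7729; min R=1−1/(4·207/160)=0.8068>−1
Confirm numerically:
  x=-0.712: |R|=0.94386 <1
  x=-0.438: |R|=0.81020 <1
  x=-0.353: |R|=0.80821 <1
  x=-0.342: |R|=0.80932 <1
  x=-1.031: |R|=1.34421 >1
  x=-0.897: |R|=1.14396 >1
Stable set (-0.7729, 0).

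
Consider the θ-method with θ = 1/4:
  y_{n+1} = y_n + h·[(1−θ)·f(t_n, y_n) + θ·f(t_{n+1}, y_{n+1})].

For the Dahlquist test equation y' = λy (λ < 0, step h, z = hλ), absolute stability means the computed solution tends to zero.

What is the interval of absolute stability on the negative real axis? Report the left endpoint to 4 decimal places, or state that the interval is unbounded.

Set f=λy, z=hλ:
  y_{n+1} = y_n + z·[3/4·y_n + 1/4·y_{n+1}] ⇒ (1 − 1/4z)y_{n+1} = (1 + 3/4z)y_n
  R(z) = (1 + 3/4z)/(1 − 1/4z).

Boundary: |R(x)|=1, x<0.
x=-0.91: |R|=0.2587
R=−1: 1+3/4x = −1+1/4x ⇒ -1/2x=2 ⇒ x=2/(-1/2)=-4.0000
Confirm numerically:
  x=-3.914: |R|=0.97827 <1
  x=-3.866: |R|=0.96593 <1
  x=-2.361: |R|=0.48467 <1
  x=-4.230: |R|=1.05589 >1
  x=-4.178: |R|=1.04353 >1
  x=-4.045: |R|=1.01119 >1
Interval (-4.0000, 0).

(-4.0000, 0).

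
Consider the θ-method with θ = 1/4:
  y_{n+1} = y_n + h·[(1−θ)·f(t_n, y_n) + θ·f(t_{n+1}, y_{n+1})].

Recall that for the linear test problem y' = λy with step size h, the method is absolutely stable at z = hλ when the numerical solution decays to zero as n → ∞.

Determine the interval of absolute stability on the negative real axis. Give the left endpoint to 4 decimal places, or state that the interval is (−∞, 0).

z∈(-4.0000,0).

Test eqn y'=λy, z=hλ:
  y_{n+1} = y_n + z·[3/4·y_n + 1/4·y_{n+1}] ⇒ (1 − 1/4z)y_{n+1} = (1 + 3/4z)y_n
  Hence R(z) = (1 + 3/4z)/(1 − 1/4z).

Solve |R(x)|<1 on ℝ⁻.
x=-0.38: |R|=0.6530
R=−1: 1+3/4x = −1+1/4x ⇒ -1/2x=2 ⇒ x=2/(-1/2)=-4.0000
Confirm numerically:
  x=-2.904: |R|=0.68250 <1
  x=-2.702: |R|=0.61265 <1
  x=-2.065: |R|=0.36191 <1
  x=-4.555: |R|=1.12975 >1
  x=-4.423: |R|=1.10044 >1
So |R|<1 on (-4.0000, 0).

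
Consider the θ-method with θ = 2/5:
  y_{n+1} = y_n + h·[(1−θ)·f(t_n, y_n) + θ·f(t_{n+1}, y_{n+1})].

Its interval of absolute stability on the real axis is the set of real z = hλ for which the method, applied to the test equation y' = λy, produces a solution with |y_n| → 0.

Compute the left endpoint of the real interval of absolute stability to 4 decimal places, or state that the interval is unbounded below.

Test eqn y'=λy, z=hλ:
  y_{n+1} = y_n + z·[3/5·y_n + 2/5·y_{n+1}] ⇒ (1 − 2/5z)y_{n+1} = (1 + 3/5z)y_n
  ⇒ R(z) = (1 + 3/5z)/(1 − 2/5z).

Find x<0 with |R(x)|<1.
x=-1.24: |R|=0.1711
R=−1: 1+3/5x = −1+2/5x ⇒ -1/5x=2 ⇒ x=2/(-1/5)=-10.0000
Confirm numerically:
  x=-8.150: |R|=0.91315 <1
  x=-5.842: |R|=0.75078 <1
  x=-4.521: |R|=0.60981 <1
  x=-10.243: |R|=1.00953 >1
  x=-10.039: |R|=1.00156 >1
  x=-10.021: |R|=1.00084 >1
So |R|<1 on (-10.0000, 0).

z* = -10.0000.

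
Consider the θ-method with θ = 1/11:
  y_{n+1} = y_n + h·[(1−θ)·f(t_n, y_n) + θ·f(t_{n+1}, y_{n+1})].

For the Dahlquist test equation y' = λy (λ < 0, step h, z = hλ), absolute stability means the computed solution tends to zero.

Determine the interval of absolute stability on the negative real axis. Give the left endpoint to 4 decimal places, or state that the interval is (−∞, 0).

(-2.4444, 0).

Test eqn y'=λy, z=hλ:
  y_{n+1} = y_n + z·[10/11·y_n + 1/11·y_{n+1}] ⇒ (1 − 1/11z)y_{n+1} = (1 + 10/11z)y_n
  so R(z) = (1 + 10/11z)/(1 − 1/11z).

Find x<0 with |R(x)|<1.
x=-1.05: |R|=0.0415
R=−1: 1+10/11x = −1+1/11x ⇒ -9/11x=2 ⇒ x=2/(-9/11)=-2.4444
Confirm numerically:
  x=-2.402: |R|=0.97150 <1
  x=-1.888: |R|=0.61142 <1
  x=-1.750: |R|=0.50980 <1
  x=-3.033: |R|=1.37747 >1
  x=-2.924: |R|=1.30997 >1
  x=-2.526: |R|=1.05427 >1
So |R|<1 on (-2.4444, 0).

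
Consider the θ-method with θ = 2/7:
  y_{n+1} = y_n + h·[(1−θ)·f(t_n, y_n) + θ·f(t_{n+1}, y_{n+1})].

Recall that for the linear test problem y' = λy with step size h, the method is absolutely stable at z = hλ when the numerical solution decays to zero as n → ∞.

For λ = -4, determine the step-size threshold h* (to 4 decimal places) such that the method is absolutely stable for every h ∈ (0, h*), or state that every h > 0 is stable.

(-4.6667,0); λ=-4 ⇒ h* = (14/3)/4 = 1.1667.

Test eqn y'=λy, z=hλ:
  y_{n+1} = y_n + z·[5/7·y_n + 2/7·y_{n+1}] ⇒ (1 − 2/7z)y_{n+1} = (1 + 5/7z)y_n
  so R(z) = (1 + 5/7z)/(1 − 2/7z).

Boundary: |R(x)|=1, x<0.
x=-1.28: |R|=0.0628
R=−1: 1+5/7x = −1+2/7x ⇒ -3/7x=2 ⇒ x=2/(-3/7)=-4.6667
Confirm numerically:
  x=-4.046: |R|=0.87662 <1
  x=-3.520: |R|=0.75499 <1
  x=-1.903: |R|=0.23274 <1
  x=-5.103: |R|=1.07608 >1
  x=-4.777: |R|=1.02000 >1
Interval (-4.6667, 0).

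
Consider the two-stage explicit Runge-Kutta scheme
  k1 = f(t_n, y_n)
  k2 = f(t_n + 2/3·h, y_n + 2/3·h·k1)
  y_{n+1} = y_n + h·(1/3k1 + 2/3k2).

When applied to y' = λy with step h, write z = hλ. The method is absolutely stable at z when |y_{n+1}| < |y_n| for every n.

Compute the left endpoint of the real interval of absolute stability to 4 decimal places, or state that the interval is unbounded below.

With y'=λy (z=hλ):
  k1=λy_n ⇒ h·k1=z·y_n;  k2=λ(1+2/3z)y_n ⇒ h·k2=z(1+2/3z)y_n
  y_{n+1}/y_n = 1 + 1/3z + 2/3z(1+2/3z) = 1 + z + 4/9z²
  R(z) = 1 + z + 4/9z².

Solve |R(x)|<1 on ℝ⁻.
x=-0.57: |R|=0.5744
R=1: x+4/9x²=0 ⇒ x=−9/4=-2.2500; min R=1−1/(4·4/9)=0.4375>−1
Confirm numerically:
  x=-2.129: |R|=0.88551 <1
  x=-1.596: |R|=0.53610 <1
  x=-1.536: |R|=0.51258 <1
  x=-1.422: |R|=0.47670 <1
  x=-2.657: |R|=1.48062 >1
  x=-2.500: |R|=1.27778 >1
  x=-2.450: |R|=1.21778 >1
Stable set (-2.2500, 0).

left endpoint -2.2500.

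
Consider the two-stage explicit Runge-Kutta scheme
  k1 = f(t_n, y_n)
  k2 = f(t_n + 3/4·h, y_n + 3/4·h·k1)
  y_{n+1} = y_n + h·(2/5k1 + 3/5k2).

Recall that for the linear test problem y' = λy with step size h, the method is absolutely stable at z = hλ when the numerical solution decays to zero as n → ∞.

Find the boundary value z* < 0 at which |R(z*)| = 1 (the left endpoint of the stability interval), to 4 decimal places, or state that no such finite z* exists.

With y'=λy (z=hλ):
  k1=λy_n ⇒ h·k1=z·y_n;  k2=λ(1+3/4z)y_n ⇒ h·k2=z(1+3/4z)y_n
  y_{n+1}/y_n = 1 + 2/5z + 3/5z(1+3/4z) = 1 + z + 9/20z²
  ⇒ R(z) = 1 + z + 9/20z².

Find x<0 with |R(x)|<1.
x=-1.5: |R|=0.5125
R=1: x+9/20x²=0 ⇒ x=−20/9=-2.2222; min R=1−1/(4·9/20)=0.4444>−1
Confirm numerically:
  x=-1.782: |R|=0.64699 <1
  x=-1.298: |R|=0.46016 <1
  x=-1.289: |R|=0.45868 <1
  x=-2.801: |R|=1.72952 >1
  x=-2.707: |R|=1.59053 >1
  x=-2.266: |R|=1.04464 >1
So |R|<1 on (-2.2222, 0).

left endpoint -2.2222.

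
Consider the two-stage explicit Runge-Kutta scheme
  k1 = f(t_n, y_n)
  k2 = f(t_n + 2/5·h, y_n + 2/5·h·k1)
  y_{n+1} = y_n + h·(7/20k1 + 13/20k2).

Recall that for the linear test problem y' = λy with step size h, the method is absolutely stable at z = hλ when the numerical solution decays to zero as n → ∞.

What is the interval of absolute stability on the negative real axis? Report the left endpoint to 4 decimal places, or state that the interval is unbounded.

z∈(-3.8462,0).

Set f=λy, z=hλ:
  k1=λy_n ⇒ h·k1=z·y_n;  k2=λ(1+2/5z)y_n ⇒ h·k2=z(1+2/5z)y_n
  y_{n+1}/y_n = 1 + 7/20z + 13/20z(1+2/5z) = 1 + z + 13/50z²
  so R(z) = 1 + z + 13/50z².

Boundary: |R(x)|=1, x<0.
x=-1.4: |R|=0.1096
R=1: x+13/50x²=0 ⇒ x=−50/13=-3.8462; min R=1−1/(4·13/50)=0.0385>−1
Confirm numerically:
  x=-3.564: |R|=0.73854 <1
  x=-3.525: |R|=0.70566 <1
  x=-3.455: |R|=0.64863 <1
  x=-4.111: |R|=1.28308 >1
  x=-4.100: |R|=1.27060 >1
Stable set (-3.8462, 0).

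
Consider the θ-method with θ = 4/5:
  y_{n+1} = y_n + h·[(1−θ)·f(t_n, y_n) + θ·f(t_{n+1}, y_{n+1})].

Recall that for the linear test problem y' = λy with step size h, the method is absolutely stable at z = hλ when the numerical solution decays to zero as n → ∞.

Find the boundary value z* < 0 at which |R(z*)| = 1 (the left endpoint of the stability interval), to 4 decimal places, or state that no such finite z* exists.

Test eqn y'=λy, z=hλ:
  y_{n+1} = y_n + z·[1/5·y_n + 4/5·y_{n+1}] ⇒ (1 − 4/5z)y_{n+1} = (1 + 1/5z)y_n
  R(z) = (1 + 1/5z)/(1 − 4/5z).

Find x<0 with |R(x)|<1.
x=-0.3: |R|=0.7581
x=-2: |R|=0.2308
x=-10: |R|=0.1111
x=-100: |R|=0.2346
θ=4/5≥1/2 ⇒ |1+1/5x|<|1−4/5x| ∀x<0 ⇒ stable on all of ℝ⁻.

interval (−∞, 0).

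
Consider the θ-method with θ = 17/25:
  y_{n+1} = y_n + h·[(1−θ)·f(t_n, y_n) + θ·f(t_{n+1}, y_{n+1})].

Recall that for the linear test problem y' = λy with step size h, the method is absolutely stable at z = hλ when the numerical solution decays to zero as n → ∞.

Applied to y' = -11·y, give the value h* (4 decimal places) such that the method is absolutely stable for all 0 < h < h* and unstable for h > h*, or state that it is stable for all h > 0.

On y'=λy, z=hλ:
  y_{n+1} = y_n + z·[8/25·y_n + 17/25·y_{n+1}] ⇒ (1 − 17/25z)y_{n+1} = (1 + 8/25z)y_n
  R(z) = (1 + 8/25z)/(1 − 17/25z).

Need |R(x)|<1, x<0.
x=-1.56: |R|=0.2430
x=-2: |R|=0.1525
x=-10: |R|=0.2821
x=-100: |R|=0.4493
θ=17/25≥1/2 ⇒ |1+8/25x|<|1−17/25x| ∀x<0 ⇒ stable on all of ℝ⁻.

unbounded; (−∞, 0). Any h>0 works for λ=-11.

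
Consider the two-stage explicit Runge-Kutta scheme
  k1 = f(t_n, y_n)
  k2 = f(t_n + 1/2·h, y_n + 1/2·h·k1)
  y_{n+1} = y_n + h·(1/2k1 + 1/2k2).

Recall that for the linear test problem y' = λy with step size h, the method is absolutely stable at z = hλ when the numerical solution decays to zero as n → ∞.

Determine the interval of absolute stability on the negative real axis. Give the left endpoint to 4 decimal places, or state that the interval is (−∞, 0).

With y'=λy (z=hλ):
  k1=λy_n ⇒ h·k1=z·y_n;  k2=λ(1+1/2z)y_n ⇒ h·k2=z(1+1/2z)y_n
  y_{n+1}/y_n = 1 + 1/2z + 1/2z(1+1/2z) = 1 + z + 1/4z²
  so R(z) = 1 + z + 1/4z².

Boundary: |R(x)|=1, x<0.
x=-0.96: |R|=0.2704
R=1: x+1/4x²=0 ⇒ x=−4=-4.0000; min R=1−1/(4·1/4)=0.0000>−1
Confirm numerically:
  x=-3.854: |R|=0.85933 <1
  x=-1.900: |R|=0.00250 <1
  x=-1.664: |R|=0.02822 <1
  x=-4.568: |R|=1.64866 >1
  x=-4.442: |R|=1.49084 >1
  x=-4.344: |R|=1.37358 >1
Stable set (-4.0000, 0).

z∈(-4.0000,0).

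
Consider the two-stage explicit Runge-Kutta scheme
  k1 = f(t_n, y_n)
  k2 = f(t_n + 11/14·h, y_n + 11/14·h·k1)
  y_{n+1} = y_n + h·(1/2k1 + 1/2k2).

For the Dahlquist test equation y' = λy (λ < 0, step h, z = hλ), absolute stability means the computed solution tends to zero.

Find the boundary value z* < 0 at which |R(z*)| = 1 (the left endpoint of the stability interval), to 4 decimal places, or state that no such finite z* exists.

left endpoint -2.5455.

With y'=λy (z=hλ):
  k1=λy_n ⇒ h·k1=z·y_n;  k2=λ(1+11/14z)y_n ⇒ h·k2=z(1+11/14z)y_n
  y_{n+1}/y_n = 1 + 1/2z + 1/2z(1+11/14z) = 1 + z + 11/28z²
  ⇒ R(z) = 1 + z + 11/28z².

Solve |R(x)|<1 on ℝ⁻.
x=-1.38: |R|=0.3682
R=1: x+11/28x²=0 ⇒ x=−28/11=-2.5455; min R=1−1/(4·11/28)=0.3636>−1
Confirm numerically:
  x=-2.466: |R|=0.92303 <1
  x=-2.169: |R|=0.67922 <1
  x=-1.450: |R|=0.37598 <1
  x=-2.860: |R|=1.35341 >1
  x=-2.693: |R|=1.15610 >1
So |R|<1 on (-2.5455, 0).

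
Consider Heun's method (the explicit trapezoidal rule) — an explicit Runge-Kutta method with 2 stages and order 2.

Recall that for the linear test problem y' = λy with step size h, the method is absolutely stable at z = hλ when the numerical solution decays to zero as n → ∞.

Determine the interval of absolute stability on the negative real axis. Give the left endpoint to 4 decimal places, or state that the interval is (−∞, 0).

(-2.0000, 0).

Test eqn y'=λy, z=hλ:
  order 2, 2-stage ⇒ R(z)=1+z+z^2/2
  (e.g. R(-1.04)=0.50080, |R|=0.50080)

Boundary: |R(x)|=1, x<0.
x=-1.04: |R|=0.5008
|R(-1.18)|=0.5162 |R(-0.83)|=0.5145 |R(-0.71)|=0.5421
Bisect:
  x_lo=-2.5658 |R|=1.7259  x_hi=-0.2951 |R|=0.7485
  mid=-1.43043 |R|=0.59264 →hi
  mid=-1.99812 |R|=0.99812 →hi
  mid=-2.28196 |R|=1.32171 →lo
  mid=-2.14004 |R|=1.14985 →lo
  mid=-2.06908 |R|=1.07146 →lo
  mid=-2.03360 |R|=1.03416 →lo
  mid=-2.01586 |R|=1.01598 →lo
  ...
  [-2.00006,-1.99992] ⇒ x*=-2.0000
So |R|<1 on (-2.0000, 0).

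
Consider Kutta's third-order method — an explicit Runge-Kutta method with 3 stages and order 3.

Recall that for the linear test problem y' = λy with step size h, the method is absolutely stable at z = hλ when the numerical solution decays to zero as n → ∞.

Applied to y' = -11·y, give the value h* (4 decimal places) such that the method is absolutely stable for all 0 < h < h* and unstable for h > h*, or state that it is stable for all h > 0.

(-2.5127,0); λ=-11 ⇒ h* = 0.2284.

With y'=λy (z=hλ):
  order 3, 3-stage ⇒ R(z)=1+z+z^2/2+z^3/6
  (e.g. R(-0.8)=0.43467, |R|=0.43467)

Solve |R(x)|<1 on ℝ⁻.
x=-0.8: |R|=0.4347
|R(-1.32)|=0.1679 |R(-0.93)|=0.3684 |R(-0.86)|=0.4038
Bisect:
  x_lo=-2.8970 |R|=1.7530  x_hi=-0.0959 |R|=0.9085
  mid=-1.49646 |R|=0.06471 →hi
  mid=-2.19675 |R|=0.55070 →hi
  mid=-2.54689 |R|=1.05702 →lo
  mid=-2.37182 |R|=0.78284 →hi
  mid=-2.45935 |R|=0.91434 →hi
  mid=-2.50312 |R|=0.98424 →hi
  mid=-2.52500 |R|=1.02027 →lo
  mid=-2.51406 |R|=1.00216 →lo
  ...
  [-2.51286,-2.51269] ⇒ x*=-2.5127
So |R|<1 on (-2.5127, 0).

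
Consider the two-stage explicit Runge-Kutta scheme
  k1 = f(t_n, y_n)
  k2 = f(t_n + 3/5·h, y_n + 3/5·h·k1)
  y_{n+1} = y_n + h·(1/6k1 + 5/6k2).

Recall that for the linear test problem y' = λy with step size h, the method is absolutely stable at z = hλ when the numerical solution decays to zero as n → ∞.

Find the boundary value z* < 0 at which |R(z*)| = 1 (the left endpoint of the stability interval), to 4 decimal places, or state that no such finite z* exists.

Set f=λy, z=hλ:
  k1=λy_n ⇒ h·k1=z·y_n;  k2=λ(1+3/5z)y_n ⇒ h·k2=z(1+3/5z)y_n
  y_{n+1}/y_n = 1 + 1/6z + 5/6z(1+3/5z) = 1 + z + 1/2z²
  so R(z) = 1 + z + 1/2z².

Need |R(x)|<1, x<0.
x=-0.39: |R|=0.6861
R=1: x+1/2x²=0 ⇒ x=−2=-2.0000; min R=1−1/(4·1/2)=0.5000>−1
Confirm numerically:
  x=-1.814: |R|=0.83130 <1
  x=-1.468: |R|=0.60951 <1
  x=-1.460: |R|=0.60580 <1
  x=-1.114: |R|=0.50650 <1
  x=-2.180: |R|=1.19620 >1
  x=-2.147: |R|=1.15780 >1
  x=-2.085: |R|=1.08861 >1
Stable set (-2.0000, 0).

z* = -2.0000.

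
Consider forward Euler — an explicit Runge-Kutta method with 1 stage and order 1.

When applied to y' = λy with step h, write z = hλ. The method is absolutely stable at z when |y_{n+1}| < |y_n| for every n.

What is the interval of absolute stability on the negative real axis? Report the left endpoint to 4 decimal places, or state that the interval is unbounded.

z∈(-2.0000,0).

On y'=λy, z=hλ:
  order 1, 1-stage ⇒ R(z)=1+z
  (e.g. R(-0.65)=0.35000, |R|=0.35000)

Need |R(x)|<1, x<0.
x=-0.65: |R|=0.3500
|R(-1.72)|=0.7200 |R(-1.12)|=0.1200 |R(-0.86)|=0.1400
Bisect:
  x_lo=-2.4233 |R|=1.4233  x_hi=-0.0581 |R|=0.9419
  mid=-1.24075 |R|=0.24075 →hi
  mid=-1.83205 |R|=0.83205 →hi
  mid=-2.12770 |R|=1.12770 →lo
  mid=-1.97987 |R|=0.97987 →hi
  mid=-2.05379 |R|=1.05379 →lo
  mid=-2.01683 |R|=1.01683 →lo
  mid=-1.99835 |R|=0.99835 →hi
  mid=-2.00759 |R|=1.00759 →lo
  ...
  [-2.00008,-1.99994] ⇒ x*=-2.0000
Interval (-2.0000, 0).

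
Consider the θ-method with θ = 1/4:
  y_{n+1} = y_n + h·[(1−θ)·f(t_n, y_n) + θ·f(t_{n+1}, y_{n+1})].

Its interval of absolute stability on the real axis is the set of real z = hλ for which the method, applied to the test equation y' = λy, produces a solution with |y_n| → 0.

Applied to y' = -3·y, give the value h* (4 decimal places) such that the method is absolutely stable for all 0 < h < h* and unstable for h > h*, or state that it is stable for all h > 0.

(-4.0000,0); λ=-3 ⇒ h* = (4)/3 = 1.3333.

With y'=λy (z=hλ):
  y_{n+1} = y_n + z·[3/4·y_n + 1/4·y_{n+1}] ⇒ (1 − 1/4z)y_{n+1} = (1 + 3/4z)y_n
  so R(z) = (1 + 3/4z)/(1 − 1/4z).

Boundary: |R(x)|=1, x<0.
x=-1.12: |R|=0.1250
R=−1: 1+3/4x = −1+1/4x ⇒ -1/2x=2 ⇒ x=2/(-1/2)=-4.0000
Confirm numerically:
  x=-3.682: |R|=0.91721 <1
  x=-1.844: |R|=0.26215 <1
  x=-1.797: |R|=0.23995 <1
  x=-4.565: |R|=1.13193 >1
  x=-4.311: |R|=1.07484 >1
  x=-4.082: |R|=1.02029 >1
So |R|<1 on (-4.0000, 0).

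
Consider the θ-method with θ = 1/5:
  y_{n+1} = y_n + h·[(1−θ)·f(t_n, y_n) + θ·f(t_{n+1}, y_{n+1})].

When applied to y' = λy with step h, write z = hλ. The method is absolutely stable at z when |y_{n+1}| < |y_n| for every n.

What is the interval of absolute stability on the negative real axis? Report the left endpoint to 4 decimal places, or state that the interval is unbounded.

Set f=λy, z=hλ:
  y_{n+1} = y_n + z·[4/5·y_n + 1/5·y_{n+1}] ⇒ (1 − 1/5z)y_{n+1} = (1 + 4/5z)y_n
  Hence R(z) = (1 + 4/5z)/(1 − 1/5z).

Solve |R(x)|<1 on ℝ⁻.
x=-1.46: |R|=0.1300
R=−1: 1+4/5x = −1+1/5x ⇒ -3/5x=2 ⇒ x=2/(-3/5)=-3.3333
Confirm numerically:
  x=-3.192: |R|=0.94824 <1
  x=-3.069: |R|=0.90172 <1
  x=-2.260: |R|=0.55647 <1
  x=-2.116: |R|=0.48679 <1
  x=-3.725: |R|=1.13467 >1
  x=-3.516: |R|=1.06435 >1
Interval (-3.3333, 0).

(-3.3333, 0).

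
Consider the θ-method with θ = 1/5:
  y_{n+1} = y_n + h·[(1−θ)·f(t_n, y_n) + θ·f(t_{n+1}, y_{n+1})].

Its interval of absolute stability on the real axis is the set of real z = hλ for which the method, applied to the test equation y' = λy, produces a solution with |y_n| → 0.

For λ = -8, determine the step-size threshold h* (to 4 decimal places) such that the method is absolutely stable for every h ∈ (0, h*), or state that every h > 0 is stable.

(-3.3333,0); λ=-8 ⇒ h* = (10/3)/8 = 0.4167.

Test eqn y'=λy, z=hλ:
  y_{n+1} = y_n + z·[4/5·y_n + 1/5·y_{n+1}] ⇒ (1 − 1/5z)y_{n+1} = (1 + 4/5z)y_n
  so R(z) = (1 + 4/5z)/(1 − 1/5z).

Boundary: |R(x)|=1, x<0.
x=-0.67: |R|=0.4092
R=−1: 1+4/5x = −1+1/5x ⇒ -3/5x=2 ⇒ x=2/(-3/5)=-3.3333
Confirm numerically:
  x=-2.997: |R|=0.87383 <1
  x=-2.461: |R|=0.64924 <1
  x=-2.268: |R|=0.56026 <1
  x=-2.093: |R|=0.47540 <1
  x=-3.495: |R|=1.05709 >1
  x=-3.491: |R|=1.05571 >1
  x=-3.457: |R|=1.04387 >1
Stable set (-3.3333, 0).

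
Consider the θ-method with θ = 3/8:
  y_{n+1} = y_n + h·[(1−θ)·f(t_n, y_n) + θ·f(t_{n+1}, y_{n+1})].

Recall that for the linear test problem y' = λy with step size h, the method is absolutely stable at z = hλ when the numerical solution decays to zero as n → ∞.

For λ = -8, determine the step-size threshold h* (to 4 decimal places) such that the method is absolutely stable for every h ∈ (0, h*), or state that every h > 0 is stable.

With y'=λy (z=hλ):
  y_{n+1} = y_n + z·[5/8·y_n + 3/8·y_{n+1}] ⇒ (1 − 3/8z)y_{n+1} = (1 + 5/8z)y_n
  so R(z) = (1 + 5/8z)/(1 − 3/8z).

Find x<0 with |R(x)|<1.
x=-1.5: |R|=0.0400
R=−1: 1+5/8x = −1+3/8x ⇒ -1/4x=2 ⇒ x=2/(-1/4)=-8.0000
Confirm numerically:
  x=-7.608: |R|=0.97457 <1
  x=-6.925: |R|=0.92528 <1
  x=-6.425: |R|=0.88451 <1
  x=-6.037: |R|=0.84964 <1
  x=-8.569: |R|=1.03376 >1
  x=-8.473: |R|=1.02831 >1
So |R|<1 on (-8.0000, 0).

(-8.0000,0); λ=-8 ⇒ h* = (8)/8 = 1.0000.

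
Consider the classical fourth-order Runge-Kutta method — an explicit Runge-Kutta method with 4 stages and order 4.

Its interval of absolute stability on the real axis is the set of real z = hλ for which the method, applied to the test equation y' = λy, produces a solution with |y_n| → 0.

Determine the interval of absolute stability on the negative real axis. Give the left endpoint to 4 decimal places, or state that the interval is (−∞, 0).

z∈(-2.7853,0).

Set f=λy, z=hλ:
  order 4, 4-stage ⇒ R(z)=1+z+z^2/2+z^3/6+z^4/24
  (e.g. R(-0.71)=0.49299, |R|=0.49299)

Solve |R(x)|<1 on ℝ⁻.
x=-0.71: |R|=0.4930
|R(-1.99)|=0.3300 |R(-1.69)|=0.2735 |R(-0.54)|=0.5831
Bisect:
  x_lo=-3.2004 |R|=1.8288  x_hi=-0.2525 |R|=0.7769
  mid=-1.72647 |R|=0.27639 →hi
  mid=-2.46345 |R|=0.61372 →hi
  mid=-2.83194 |R|=1.07263 →lo
  mid=-2.64769 |R|=0.81160 →hi
  mid=-2.73982 |R|=0.93357 →hi
  mid=-2.78588 |R|=1.00088 →lo
  mid=-2.76285 |R|=0.96668 →hi
  ...
  [-2.78534,-2.78516] ⇒ x*=-2.7853
So |R|<1 on (-2.7853, 0).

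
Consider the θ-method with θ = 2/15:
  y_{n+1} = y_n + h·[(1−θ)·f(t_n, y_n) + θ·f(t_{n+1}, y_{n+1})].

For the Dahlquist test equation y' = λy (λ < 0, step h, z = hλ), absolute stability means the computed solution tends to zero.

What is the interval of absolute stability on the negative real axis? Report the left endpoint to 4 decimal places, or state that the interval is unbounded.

(-2.7273, 0).

Test eqn y'=λy, z=hλ:
  y_{n+1} = y_n + z·[13/15·y_n + 2/15·y_{n+1}] ⇒ (1 − 2/15z)y_{n+1} = (1 + 13/15z)y_n
  Hence R(z) = (1 + 13/15z)/(1 − 2/15z).

Need |R(x)|<1, x<0.
x=-0.72: |R|=0.3431
R=−1: 1+13/15x = −1+2/15x ⇒ -11/15x=2 ⇒ x=2/(-11/15)=-2.7273
Confirm numerically:
  x=-2.364: |R|=0.79745 <1
  x=-1.710: |R|=0.39251 <1
  x=-1.286: |R|=0.09777 <1
  x=-3.055: |R|=1.17077 >1
  x=-2.809: |R|=1.04360 >1
So |R|<1 on (-2.7273, 0).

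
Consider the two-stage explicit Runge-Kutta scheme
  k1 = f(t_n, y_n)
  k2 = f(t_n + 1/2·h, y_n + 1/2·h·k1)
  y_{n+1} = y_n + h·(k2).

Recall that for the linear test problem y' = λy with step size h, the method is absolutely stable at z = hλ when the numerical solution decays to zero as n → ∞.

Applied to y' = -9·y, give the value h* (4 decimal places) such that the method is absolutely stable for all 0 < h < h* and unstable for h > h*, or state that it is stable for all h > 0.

(-2.0000,0); λ=-9 ⇒ h* = (2)/9 = 0.2222.

Test eqn y'=λy, z=hλ:
  k1=λy_n ⇒ h·k1=z·y_n;  k2=λ(1+1/2z)y_n ⇒ h·k2=z(1+1/2z)y_n
  y_{n+1}/y_n = 1 + z(1+1/2z) = 1 + z + 1/2z²
  ⇒ R(z) = 1 + z + 1/2z².

Need |R(x)|<1, x<0.
x=-0.81: |R|=0.5181
R=1: x+1/2x²=0 ⇒ x=−2=-2.0000; min R=1−1/(4·1/2)=0.5000>−1
Confirm numerically:
  x=-1.603: |R|=0.68180 <1
  x=-1.384: |R|=0.57373 <1
  x=-1.295: |R|=0.54351 <1
  x=-2.384: |R|=1.45773 >1
  x=-2.078: |R|=1.08104 >1
  x=-2.054: |R|=1.05546 >1
Interval (-2.0000, 0).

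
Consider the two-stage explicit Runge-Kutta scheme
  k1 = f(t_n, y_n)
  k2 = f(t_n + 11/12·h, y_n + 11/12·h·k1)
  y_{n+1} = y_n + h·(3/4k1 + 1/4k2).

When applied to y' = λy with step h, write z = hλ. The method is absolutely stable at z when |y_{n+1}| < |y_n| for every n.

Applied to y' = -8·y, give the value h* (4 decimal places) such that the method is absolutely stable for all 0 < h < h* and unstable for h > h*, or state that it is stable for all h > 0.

(-4.3636,0); λ=-8 ⇒ h* = (48/11)/8 = 0.5455.

Test eqn y'=λy, z=hλ:
  k1=λy_n ⇒ h·k1=z·y_n;  k2=λ(1+11/12z)y_n ⇒ h·k2=z(1+11/12z)y_n
  y_{n+1}/y_n = 1 + 3/4z + 1/4z(1+11/12z) = 1 + z + 11/48z²
  R(z) = 1 + z + 11/48z².

Boundary: |R(x)|=1, x<0.
x=-1.55: |R|=0.0006
R=1: x+11/48x²=0 ⇒ x=−48/11=-4.3636; min R=1−1/(4·11/48)=-0.0909>−1
Confirm numerically:
  x=-3.824: |R|=0.52710 <1
  x=-3.264: |R|=0.17747 <1
  x=-3.064: |R|=0.08744 <1
  x=-2.853: |R|=0.01233 <1
  x=-4.784: |R|=1.46086 >1
  x=-4.457: |R|=1.09536 >1
Stable set (-4.3636, 0).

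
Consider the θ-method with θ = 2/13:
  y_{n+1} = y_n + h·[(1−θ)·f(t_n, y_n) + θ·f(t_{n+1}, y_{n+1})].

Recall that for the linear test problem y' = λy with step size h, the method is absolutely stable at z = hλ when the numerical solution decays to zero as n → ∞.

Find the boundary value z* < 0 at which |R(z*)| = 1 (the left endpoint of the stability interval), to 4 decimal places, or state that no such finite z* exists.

left endpoint -2.8889.

On y'=λy, z=hλ:
  y_{n+1} = y_n + z·[11/13·y_n + 2/13·y_{n+1}] ⇒ (1 − 2/13z)y_{n+1} = (1 + 11/13z)y_n
  so R(z) = (1 + 11/13z)/(1 − 2/13z).

Boundary: |R(x)|=1, x<0.
x=-1.74: |R|=0.3726
R=−1: 1+11/13x = −1+2/13x ⇒ -9/13x=2 ⇒ x=2/(-9/13)=-2.8889
Confirm numerically:
  x=-2.672: |R|=0.89359 <1
  x=-2.440: |R|=0.77405 <1
  x=-2.226: |R|=0.65815 <1
  x=-2.085: |R|=0.57863 <1
  x=-3.188: |R|=1.13893 >1
  x=-2.987: |R|=1.04654 >1
So |R|<1 on (-2.8889, 0).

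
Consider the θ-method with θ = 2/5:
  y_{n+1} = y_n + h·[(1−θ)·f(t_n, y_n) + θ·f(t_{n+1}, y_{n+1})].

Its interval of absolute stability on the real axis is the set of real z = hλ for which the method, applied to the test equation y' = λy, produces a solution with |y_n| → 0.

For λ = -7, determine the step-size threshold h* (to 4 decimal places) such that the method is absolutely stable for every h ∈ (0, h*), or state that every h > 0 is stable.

(-10.0000,0); λ=-7 ⇒ h* = (10)/7 = 1.4286.

Set f=λy, z=hλ:
  y_{n+1} = y_n + z·[3/5·y_n + 2/5·y_{n+1}] ⇒ (1 − 2/5z)y_{n+1} = (1 + 3/5z)y_n
  Hence R(z) = (1 + 3/5z)/(1 − 2/5z).

Need |R(x)|<1, x<0.
x=-1.55: |R|=0.0432
R=−1: 1+3/5x = −1+2/5x ⇒ -1/5x=2 ⇒ x=2/(-1/5)=-10.0000
Confirm numerically:
  x=-9.599: |R|=0.98343 <1
  x=-8.034: |R|=0.90668 <1
  x=-5.548: |R|=0.72341 <1
  x=-10.128: |R|=1.00507 >1
  x=-10.025: |R|=1.00100 >1
Stable set (-10.0000, 0).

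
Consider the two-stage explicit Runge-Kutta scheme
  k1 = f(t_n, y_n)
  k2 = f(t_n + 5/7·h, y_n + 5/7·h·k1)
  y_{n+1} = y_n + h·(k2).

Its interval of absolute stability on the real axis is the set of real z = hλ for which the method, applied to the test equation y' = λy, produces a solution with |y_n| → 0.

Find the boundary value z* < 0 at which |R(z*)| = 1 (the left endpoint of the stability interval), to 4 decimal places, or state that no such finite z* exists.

On y'=λy, z=hλ:
  k1=λy_n ⇒ h·k1=z·y_n;  k2=λ(1+5/7z)y_n ⇒ h·k2=z(1+5/7z)y_n
  y_{n+1}/y_n = 1 + z(1+5/7z) = 1 + z + 5/7z²
  ⇒ R(z) = 1 + z + 5/7z².

Need |R(x)|<1, x<0.
x=-1.6: |R|=1.2286
R=1: x+5/7x²=0 ⇒ x=−7/5=-1.4000; min R=1−1/(4·5/7)=0.6500>−1
Confirm numerically:
  x=-1.348: |R|=0.94993 <1
  x=-1.084: |R|=0.75533 <1
  x=-0.688: |R|=0.65010 <1
  x=-0.599: |R|=0.65729 <1
  x=-1.748: |R|=1.43450 >1
  x=-1.686: |R|=1.34443 >1
  x=-1.576: |R|=1.19813 >1
So |R|<1 on (-1.4000, 0).

z* = -1.4000.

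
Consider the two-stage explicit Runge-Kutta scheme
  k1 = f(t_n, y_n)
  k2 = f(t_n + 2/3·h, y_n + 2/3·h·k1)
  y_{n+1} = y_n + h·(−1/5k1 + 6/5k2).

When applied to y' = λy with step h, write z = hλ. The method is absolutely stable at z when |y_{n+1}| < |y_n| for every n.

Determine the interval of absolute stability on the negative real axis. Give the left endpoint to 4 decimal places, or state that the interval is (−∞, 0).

z∈(-1.2500,0).

On y'=λy, z=hλ:
  k1=λy_n ⇒ h·k1=z·y_n;  k2=λ(1+2/3z)y_n ⇒ h·k2=z(1+2/3z)y_n
  y_{n+1}/y_n = 1 − 1/5z + 6/5z(1+2/3z) = 1 + z + 4/5z²
  Hence R(z) = 1 + z + 4/5z².

Solve |R(x)|<1 on ℝ⁻.
x=-1.38: |R|=1.1435
R=1: x+4/5x²=0 ⇒ x=−5/4=-1.2500; min R=1−1/(4·4/5)=0.6875>−1
Confirm numerically:
  x=-1.229: |R|=0.97935 <1
  x=-1.133: |R|=0.89395 <1
  x=-0.939: |R|=0.76638 <1
  x=-0.850: |R|=0.72800 <1
  x=-1.792: |R|=1.77701 >1
  x=-1.530: |R|=1.34272 >1
So |R|<1 on (-1.2500, 0).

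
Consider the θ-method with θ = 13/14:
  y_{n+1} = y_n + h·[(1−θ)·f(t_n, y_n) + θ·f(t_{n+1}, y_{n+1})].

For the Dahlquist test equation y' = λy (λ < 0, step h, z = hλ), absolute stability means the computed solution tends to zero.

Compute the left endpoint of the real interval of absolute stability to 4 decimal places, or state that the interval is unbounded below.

(−∞, 0) — no finite endpoint.

On y'=λy, z=hλ:
  y_{n+1} = y_n + z·[1/14·y_n + 13/14·y_{n+1}] ⇒ (1 − 13/14z)y_{n+1} = (1 + 1/14z)y_n
  Hence R(z) = (1 + 1/14z)/(1 − 13/14z).

Solve |R(x)|<1 on ℝ⁻.
x=-1.21: |R|=0.4302
x=-2: |R|=0.3000
x=-10: |R|=0.0278
x=-100: |R|=0.0654
θ=13/14≥1/2 ⇒ |1+1/14x|<|1−13/14x| ∀x<0 ⇒ stable on all of ℝ⁻.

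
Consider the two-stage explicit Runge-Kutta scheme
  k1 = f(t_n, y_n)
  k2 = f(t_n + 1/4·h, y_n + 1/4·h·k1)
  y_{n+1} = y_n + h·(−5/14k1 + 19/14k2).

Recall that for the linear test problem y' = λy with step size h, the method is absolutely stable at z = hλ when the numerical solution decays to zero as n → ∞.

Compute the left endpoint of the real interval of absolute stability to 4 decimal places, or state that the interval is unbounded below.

left endpoint -2.9474.

With y'=λy (z=hλ):
  k1=λy_n ⇒ h·k1=z·y_n;  k2=λ(1+1/4z)y_n ⇒ h·k2=z(1+1/4z)y_n
  y_{n+1}/y_n = 1 − 5/14z + 19/14z(1+1/4z) = 1 + z + 19/56z²
  R(z) = 1 + z + 19/56z².

Boundary: |R(x)|=1, x<0.
x=-1.77: |R|=0.2929
R=1: x+19/56x²=0 ⇒ x=−56/19=-2.9474; min R=1−1/(4·19/56)=0.2632>−1
Confirm numerically:
  x=-2.466: |R|=0.59725 <1
  x=-2.099: |R|=0.39583 <1
  x=-1.291: |R|=0.27448 <1
  x=-1.198: |R|=0.28894 <1
  x=-3.404: |R|=1.52738 >1
  x=-3.309: |R|=1.40600 >1
  x=-3.023: |R|=1.07757 >1
Stable set (-2.9474, 0).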